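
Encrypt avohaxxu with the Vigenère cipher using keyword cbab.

Repeat the key across the message: cbabcbab
a(0)+c(2): 2 → c
v(21)+b(1): 22 → w
o(14)+a(0): 14 → o
h(7)+b(1): 8 → i
a(0)+c(2): 2 → c
x(23)+b(1): 24 → y
x(23)+a(0): 23 → x
u(20)+b(1): 21 → v

cwoicyxv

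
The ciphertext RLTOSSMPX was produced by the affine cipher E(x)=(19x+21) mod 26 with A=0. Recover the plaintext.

The inverse of 19 mod 26 is 11, since 19·11=209≡1. Apply D(y)=11·(y−21) mod 26:
R(17): 11·(17−21)=-44≡8 → I
L(11): 11·(11−21)=-110≡20 → U
T(19): 11·(19−21)=-22≡4 → E
O(14): 11·(14−21)=-77≡1 → B
S(18): 11·(18−21)=-33≡19 → T
S(18): 11·(18−21)=-33≡19 → T
M(12): 11·(12−21)=-99≡5 → F
P(15): 11·(15−21)=-66≡12 → M
X(23): 11·(23−21)=22 → W

IUEBTTFMW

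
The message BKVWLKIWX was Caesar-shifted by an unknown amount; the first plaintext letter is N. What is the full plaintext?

From the crib: B(1)−N(13)=-12≡14, so the shift is 14.
Subtract 14 from each ciphertext letter:
B(1): 1−14=-13≡13 → N
K(10): 10−14=-4≡22 → W
V(21): 21−14=7 → H
W(22): 22−14=8 → I
L(11): 11−14=-3≡23 → X
K(10): 10−14=-4≡22 → W
I(8): 8−14=-6≡20 → U
W(22): 22−14=8 → I
X(23): 23−14=9 → J

NWHIXWUIJ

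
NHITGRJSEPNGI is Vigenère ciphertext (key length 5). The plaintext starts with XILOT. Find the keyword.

QZXFN

Subtract each crib letter from the matching ciphertext letter (mod 26):
N(13)−X(23)=-10≡16 → Q
H(7)−I(8)=-1≡25 → Z
I(8)−L(11)=-3≡23 → X
T(19)−O(14)=5 → F
G(6)−T(19)=-13≡13 → N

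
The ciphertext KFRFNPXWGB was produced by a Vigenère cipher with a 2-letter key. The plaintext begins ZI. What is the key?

Subtract each crib letter from the matching ciphertext letter (mod 26):
K(10)−Z(25)=-15≡11 → L
F(5)−I(8)=-3≡23 → X

LX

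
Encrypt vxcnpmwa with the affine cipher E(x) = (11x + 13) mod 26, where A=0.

kgjawpvn

v(21): 11·21+13=244≡10 → k
x(23): 11·23+13=266≡6 → g
c(2): 11·2+13=35≡9 → j
n(13): 11·13+13=156≡0 → a
p(15): 11·15+13=178≡22 → w
m(12): 11·12+13=145≡15 → p
w(22): 11·22+13=255≡21 → v
a(0): 11·0+13=13 → n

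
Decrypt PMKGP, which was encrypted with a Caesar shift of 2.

P(15): 15−2=13 → N
M(12): 12−2=10 → K
K(10): 10−2=8 → I
G(6): 6−2=4 → E
P(15): 15−2=13 → N

NKIEN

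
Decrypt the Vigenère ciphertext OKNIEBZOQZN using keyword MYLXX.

Repeat the key across the ciphertext: MYLXXMYLXXM
O(14)−M(12): 2 → C
K(10)−Y(24): -14≡12 → M
N(13)−L(11): 2 → C
I(8)−X(23): -15≡11 → L
E(4)−X(23): -19≡7 → H
B(1)−M(12): -11≡15 → P
Z(25)−Y(24): 1 → B
O(14)−L(11): 3 → D
Q(16)−X(23): -7≡19 → T
Z(25)−X(23): 2 → C
N(13)−M(12): 1 → B

CMCLHPBDTCB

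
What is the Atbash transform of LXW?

L(11) → O(14)
X(23) → C(2)
W(22) → D(3)

OCD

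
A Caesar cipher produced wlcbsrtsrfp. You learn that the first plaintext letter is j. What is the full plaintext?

From the crib: w(22)−j(9)=13, so the shift is 13.
Subtract 13 from each ciphertext letter:
w(22): 22−13=9 → j
l(11): 11−13=-2≡24 → y
c(2): 2−13=-11≡15 → p
b(1): 1−13=-12≡14 → o
s(18): 18−13=5 → f
r(17): 17−13=4 → e
t(19): 19−13=6 → g
s(18): 18−13=5 → f
r(17): 17−13=4 → e
f(5): 5−13=-8≡18 → s
p(15): 15−13=2 → c

jypofegfesc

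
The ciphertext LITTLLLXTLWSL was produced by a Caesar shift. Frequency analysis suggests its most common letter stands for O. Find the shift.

23

The most frequent ciphertext letter is L (appears 6 times).
L is position 11; O is position 14.
Shift = -3≡23.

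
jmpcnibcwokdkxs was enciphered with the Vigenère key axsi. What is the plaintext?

jpxunljuwrsvkaa

Repeat the key across the ciphertext: axsiaxsiaxsiaxs
j(9)−a(0): 9 → j
m(12)−x(23): -11≡15 → p
p(15)−s(18): -3≡23 → x
c(2)−i(8): -6≡20 → u
n(13)−a(0): 13 → n
i(8)−x(23): -15≡11 → l
b(1)−s(18): -17≡9 → j
c(2)−i(8): -6≡20 → u
w(22)−a(0): 22 → w
o(14)−x(23): -9≡17 → r
k(10)−s(18): -8≡18 → s
d(3)−i(8): -5≡21 → v
k(10)−a(0): 10 → k
x(23)−x(23): 0 → a
s(18)−s(18): 0 → a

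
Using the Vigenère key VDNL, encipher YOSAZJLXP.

TRFLUMYIK

Repeat the key across the message: VDNLVDNLV
Y(24)+V(21): 45≡19 → T
O(14)+D(3): 17 → R
S(18)+N(13): 31≡5 → F
A(0)+L(11): 11 → L
Z(25)+V(21): 46≡20 → U
J(9)+D(3): 12 → M
L(11)+N(13): 24 → Y
X(23)+L(11): 34≡8 → I
P(15)+V(21): 36≡10 → K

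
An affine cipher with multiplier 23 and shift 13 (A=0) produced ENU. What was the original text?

DAP

The inverse of 23 mod 26 is 17, since 23·17=391≡1. Apply D(y)=17·(y−13) mod 26:
E(4): 17·(4−13)=-153≡3 → D
N(13): 17·(13−13)=0 → A
U(20): 17·(20−13)=119≡15 → P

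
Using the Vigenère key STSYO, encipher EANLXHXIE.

Repeat the key across the message: STSYOSTSY
E(4)+S(18): 22 → W
A(0)+T(19): 19 → T
N(13)+S(18): 31≡5 → F
L(11)+Y(24): 35≡9 → J
X(23)+O(14): 37≡11 → L
H(7)+S(18): 25 → Z
X(23)+T(19): 42≡16 → Q
I(8)+S(18): 26≡0 → A
E(4)+Y(24): 28≡2 → C

WTFJLZQAC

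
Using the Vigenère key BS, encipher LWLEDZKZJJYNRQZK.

MOMWERLRKBZFSIAC

Repeat the key across the message: BSBSBSBSBSBSBSBS
L(11)+B(1): 12 → M
W(22)+S(18): 40≡14 → O
L(11)+B(1): 12 → M
E(4)+S(18): 22 → W
D(3)+B(1): 4 → E
Z(25)+S(18): 43≡17 → R
K(10)+B(1): 11 → L
Z(25)+S(18): 43≡17 → R
J(9)+B(1): 10 → K
J(9)+S(18): 27≡1 → B
Y(24)+B(1): 25 → Z
N(13)+S(18): 31≡5 → F
R(17)+B(1): 18 → S
Q(16)+S(18): 34≡8 → I
Z(25)+B(1): 26≡0 → A
K(10)+S(18): 28≡2 → C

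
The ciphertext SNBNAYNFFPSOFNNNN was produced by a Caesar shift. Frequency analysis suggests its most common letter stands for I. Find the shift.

The most frequent ciphertext letter is N (appears 7 times).
N is position 13; I is position 8.
Shift = 5.

5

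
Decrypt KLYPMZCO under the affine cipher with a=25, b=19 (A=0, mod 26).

JIVEHURF

The inverse of 25 mod 26 is 25, since 25·25=625≡1. Apply D(y)=25·(y−19) mod 26:
K(10): 25·(10−19)=-225≡9 → J
L(11): 25·(11−19)=-200≡8 → I
Y(24): 25·(24−19)=125≡21 → V
P(15): 25·(15−19)=-100≡4 → E
M(12): 25·(12−19)=-175≡7 → H
Z(25): 25·(25−19)=150≡20 → U
C(2): 25·(2−19)=-425≡17 → R
O(14): 25·(14−19)=-125≡5 → F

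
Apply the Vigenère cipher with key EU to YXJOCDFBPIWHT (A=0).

CRNIGXJVTCABX

Repeat the key across the message: EUEUEUEUEUEUE
Y(24)+E(4): 28≡2 → C
X(23)+U(20): 43≡17 → R
J(9)+E(4): 13 → N
O(14)+U(20): 34≡8 → I
C(2)+E(4): 6 → G
D(3)+U(20): 23 → X
F(5)+E(4): 9 → J
B(1)+U(20): 21 → V
P(15)+E(4): 19 → T
I(8)+U(20): 28≡2 → C
W(22)+E(4): 26≡0 → A
H(7)+U(20): 27≡1 → B
T(19)+E(4): 23 → X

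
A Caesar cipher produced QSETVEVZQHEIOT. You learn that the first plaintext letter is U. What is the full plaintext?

UWIXZIZDULIMSX

From the crib: Q(16)−U(20)=-4≡22, so the shift is 22.
Subtract 22 from each ciphertext letter:
Q(16): 16−22=-6≡20 → U
S(18): 18−22=-4≡22 → W
E(4): 4−22=-18≡8 → I
T(19): 19−22=-3≡23 → X
V(21): 21−22=-1≡25 → Z
E(4): 4−22=-18≡8 → I
V(21): 21−22=-1≡25 → Z
Z(25): 25−22=3 → D
Q(16): 16−22=-6≡20 → U
H(7): 7−22=-15≡11 → L
E(4): 4−22=-18≡8 → I
I(8): 8−22=-14≡12 → M
O(14): 14−22=-8≡18 → S
T(19): 19−22=-3≡23 → X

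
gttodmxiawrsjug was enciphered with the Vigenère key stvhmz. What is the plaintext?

Repeat the key across the ciphertext: stvhmzstvhmzstv
g(6)−s(18): -12≡14 → o
t(19)−t(19): 0 → a
t(19)−v(21): -2≡24 → y
o(14)−h(7): 7 → h
d(3)−m(12): -9≡17 → r
m(12)−z(25): -13≡13 → n
x(23)−s(18): 5 → f
i(8)−t(19): -11≡15 → p
a(0)−v(21): -21≡5 → f
w(22)−h(7): 15 → p
r(17)−m(12): 5 → f
s(18)−z(25): -7≡19 → t
j(9)−s(18): -9≡17 → r
u(20)−t(19): 1 → b
g(6)−v(21): -15≡11 → l

oayhrnfpfpftrbl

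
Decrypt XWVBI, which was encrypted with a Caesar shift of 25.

X(23): 23−25=-2≡24 → Y
W(22): 22−25=-3≡23 → X
V(21): 21−25=-4≡22 → W
B(1): 1−25=-24≡2 → C
I(8): 8−25=-17≡9 → J

YXWCJ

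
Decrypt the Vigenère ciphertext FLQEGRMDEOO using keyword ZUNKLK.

Repeat the key across the ciphertext: ZUNKLKZUNKL
F(5)−Z(25): -20≡6 → G
L(11)−U(20): -9≡17 → R
Q(16)−N(13): 3 → D
E(4)−K(10): -6≡20 → U
G(6)−L(11): -5≡21 → V
R(17)−K(10): 7 → H
M(12)−Z(25): -13≡13 → N
D(3)−U(20): -17≡9 → J
E(4)−N(13): -9≡17 → R
O(14)−K(10): 4 → E
O(14)−L(11): 3 → D

GRDUVHNJRED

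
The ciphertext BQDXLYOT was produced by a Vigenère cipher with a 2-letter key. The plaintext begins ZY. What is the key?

Subtract each crib letter from the matching ciphertext letter (mod 26):
B(1)−Z(25)=-24≡2 → C
Q(16)−Y(24)=-8≡18 → S

CS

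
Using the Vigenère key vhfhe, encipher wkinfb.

rrnujw

Repeat the key across the message: vhfhev
w(22)+v(21): 43≡17 → r
k(10)+h(7): 17 → r
i(8)+f(5): 13 → n
n(13)+h(7): 20 → u
f(5)+e(4): 9 → j
b(1)+v(21): 22 → w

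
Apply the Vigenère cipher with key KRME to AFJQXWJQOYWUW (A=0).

KWVUHNVUYPIYG

Repeat the key across the message: KRMEKRMEKRMEK
A(0)+K(10): 10 → K
F(5)+R(17): 22 → W
J(9)+M(12): 21 → V
Q(16)+E(4): 20 → U
X(23)+K(10): 33≡7 → H
W(22)+R(17): 39≡13 → N
J(9)+M(12): 21 → V
Q(16)+E(4): 20 → U
O(14)+K(10): 24 → Y
Y(24)+R(17): 41≡15 → P
W(22)+M(12): 34≡8 → I
U(20)+E(4): 24 → Y
W(22)+K(10): 32≡6 → G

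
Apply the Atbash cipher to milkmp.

nropnk

m(12) → n(13)
i(8) → r(17)
l(11) → o(14)
k(10) → p(15)
m(12) → n(13)
p(15) → k(10)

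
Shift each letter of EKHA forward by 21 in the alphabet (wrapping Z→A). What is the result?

E(4): 4+21=25 → Z
K(10): 10+21=31≡5 → F
H(7): 7+21=28≡2 → C
A(0): 0+21=21 → V

ZFCV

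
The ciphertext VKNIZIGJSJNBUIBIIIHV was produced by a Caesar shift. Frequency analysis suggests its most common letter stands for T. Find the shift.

The most frequent ciphertext letter is I (appears 6 times).
I is position 8; T is position 19.
Shift = -11≡15.

15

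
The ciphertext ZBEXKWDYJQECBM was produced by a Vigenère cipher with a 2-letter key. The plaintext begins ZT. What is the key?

AI

Subtract each crib letter from the matching ciphertext letter (mod 26):
Z(25)−Z(25)=0 → A
B(1)−T(19)=-18≡8 → I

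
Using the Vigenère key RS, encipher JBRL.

Repeat the key across the message: RSRS
J(9)+R(17): 26≡0 → A
B(1)+S(18): 19 → T
R(17)+R(17): 34≡8 → I
L(11)+S(18): 29≡3 → D

ATID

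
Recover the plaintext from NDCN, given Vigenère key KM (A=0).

Repeat the key across the ciphertext: KMKM
N(13)−K(10): 3 → D
D(3)−M(12): -9≡17 → R
C(2)−K(10): -8≡18 → S
N(13)−M(12): 1 → B

DRSB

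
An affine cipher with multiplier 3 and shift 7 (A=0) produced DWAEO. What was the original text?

QFPZL

The inverse of 3 mod 26 is 9, since 3·9=27≡1. Apply D(y)=9·(y−7) mod 26:
D(3): 9·(3−7)=-36≡16 → Q
W(22): 9·(22−7)=135≡5 → F
A(0): 9·(0−7)=-63≡15 → P
E(4): 9·(4−7)=-27≡25 → Z
O(14): 9·(14−7)=63≡11 → L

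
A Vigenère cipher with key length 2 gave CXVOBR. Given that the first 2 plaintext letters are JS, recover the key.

Subtract each crib letter from the matching ciphertext letter (mod 26):
C(2)−J(9)=-7≡19 → T
X(23)−S(18)=5 → F

TF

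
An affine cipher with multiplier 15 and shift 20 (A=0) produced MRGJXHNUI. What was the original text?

The inverse of 15 mod 26 is 7, since 15·7=105≡1. Apply D(y)=7·(y−20) mod 26:
M(12): 7·(12−20)=-56≡22 → W
R(17): 7·(17−20)=-21≡5 → F
G(6): 7·(6−20)=-98≡6 → G
J(9): 7·(9−20)=-77≡1 → B
X(23): 7·(23−20)=21 → V
H(7): 7·(7−20)=-91≡13 → N
N(13): 7·(13−20)=-49≡3 → D
U(20): 7·(20−20)=0 → A
I(8): 7·(8−20)=-84≡20 → U

WFGBVNDAU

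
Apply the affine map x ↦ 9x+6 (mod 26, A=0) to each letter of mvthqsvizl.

knvrumnaxb

m(12): 9·12+6=114≡10 → k
v(21): 9·21+6=195≡13 → n
t(19): 9·19+6=177≡21 → v
h(7): 9·7+6=69≡17 → r
q(16): 9·16+6=150≡20 → u
s(18): 9·18+6=168≡12 → m
v(21): 9·21+6=195≡13 → n
i(8): 9·8+6=78≡0 → a
z(25): 9·25+6=231≡23 → x
l(11): 9·11+6=105≡1 → b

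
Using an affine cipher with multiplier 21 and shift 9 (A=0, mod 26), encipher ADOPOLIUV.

A(0): 21·0+9=9 → J
D(3): 21·3+9=72≡20 → U
O(14): 21·14+9=303≡17 → R
P(15): 21·15+9=324≡12 → M
O(14): 21·14+9=303≡17 → R
L(11): 21·11+9=240≡6 → G
I(8): 21·8+9=177≡21 → V
U(20): 21·20+9=429≡13 → N
V(21): 21·21+9=450≡8 → I

JURMRGVNI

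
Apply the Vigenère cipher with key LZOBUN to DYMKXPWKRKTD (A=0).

OXALRCHJFLNQ

Repeat the key across the message: LZOBUNLZOBUN
D(3)+L(11): 14 → O
Y(24)+Z(25): 49≡23 → X
M(12)+O(14): 26≡0 → A
K(10)+B(1): 11 → L
X(23)+U(20): 43≡17 → R
P(15)+N(13): 28≡2 → C
W(22)+L(11): 33≡7 → H
K(10)+Z(25): 35≡9 → J
R(17)+O(14): 31≡5 → F
K(10)+B(1): 11 → L
T(19)+U(20): 39≡13 → N
D(3)+N(13): 16 → Q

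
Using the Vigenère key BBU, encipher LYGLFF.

Repeat the key across the message: BBUBBU
L(11)+B(1): 12 → M
Y(24)+B(1): 25 → Z
G(6)+U(20): 26≡0 → A
L(11)+B(1): 12 → M
F(5)+B(1): 6 → G
F(5)+U(20): 25 → Z

MZAMGZ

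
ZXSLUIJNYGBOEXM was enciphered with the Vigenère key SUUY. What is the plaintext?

Repeat the key across the ciphertext: SUUYSUUYSUUYSUU
Z(25)−S(18): 7 → H
X(23)−U(20): 3 → D
S(18)−U(20): -2≡24 → Y
L(11)−Y(24): -13≡13 → N
U(20)−S(18): 2 → C
I(8)−U(20): -12≡14 → O
J(9)−U(20): -11≡15 → P
N(13)−Y(24): -11≡15 → P
Y(24)−S(18): 6 → G
G(6)−U(20): -14≡12 → M
B(1)−U(20): -19≡7 → H
O(14)−Y(24): -10≡16 → Q
E(4)−S(18): -14≡12 → M
X(23)−U(20): 3 → D
M(12)−U(20): -8≡18 → S

HDYNCOPPGMHQMDS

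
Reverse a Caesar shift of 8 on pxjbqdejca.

p(15): 15−8=7 → h
x(23): 23−8=15 → p
j(9): 9−8=1 → b
b(1): 1−8=-7≡19 → t
q(16): 16−8=8 → i
d(3): 3−8=-5≡21 → v
e(4): 4−8=-4≡22 → w
j(9): 9−8=1 → b
c(2): 2−8=-6≡20 → u
a(0): 0−8=-8≡18 → s

hpbtivwbus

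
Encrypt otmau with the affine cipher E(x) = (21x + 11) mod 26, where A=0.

tudlp

o(14): 21·14+11=305≡19 → t
t(19): 21·19+11=410≡20 → u
m(12): 21·12+11=263≡3 → d
a(0): 21·0+11=11 → l
u(20): 21·20+11=431≡15 → p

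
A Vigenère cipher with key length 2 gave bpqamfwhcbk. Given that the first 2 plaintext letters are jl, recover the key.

Subtract each crib letter from the matching ciphertext letter (mod 26):
b(1)−j(9)=-8≡18 → s
p(15)−l(11)=4 → e

se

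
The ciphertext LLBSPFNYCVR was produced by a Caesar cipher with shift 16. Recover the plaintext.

L(11): 11−16=-5≡21 → V
L(11): 11−16=-5≡21 → V
B(1): 1−16=-15≡11 → L
S(18): 18−16=2 → C
P(15): 15−16=-1≡25 → Z
F(5): 5−16=-11≡15 → P
N(13): 13−16=-3≡23 → X
Y(24): 24−16=8 → I
C(2): 2−16=-14≡12 → M
V(21): 21−16=5 → F
R(17): 17−16=1 → B

VVLCZPXIMFB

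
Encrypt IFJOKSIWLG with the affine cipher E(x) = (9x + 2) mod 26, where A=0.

I(8): 9·8+2=74≡22 → W
F(5): 9·5+2=47≡21 → V
J(9): 9·9+2=83≡5 → F
O(14): 9·14+2=128≡24 → Y
K(10): 9·10+2=92≡14 → O
S(18): 9·18+2=164≡8 → I
I(8): 9·8+2=74≡22 → W
W(22): 9·22+2=200≡18 → S
L(11): 9·11+2=101≡23 → X
G(6): 9·6+2=56≡4 → E

WVFYOIWSXE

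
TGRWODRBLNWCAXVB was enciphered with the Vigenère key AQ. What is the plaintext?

TQRGONRLLXWMAHVL

Repeat the key across the ciphertext: AQAQAQAQAQAQAQAQ
T(19)−A(0): 19 → T
G(6)−Q(16): -10≡16 → Q
R(17)−A(0): 17 → R
W(22)−Q(16): 6 → G
O(14)−A(0): 14 → O
D(3)−Q(16): -13≡13 → N
R(17)−A(0): 17 → R
B(1)−Q(16): -15≡11 → L
L(11)−A(0): 11 → L
N(13)−Q(16): -3≡23 → X
W(22)−A(0): 22 → W
C(2)−Q(16): -14≡12 → M
A(0)−A(0): 0 → A
X(23)−Q(16): 7 → H
V(21)−A(0): 21 → V
B(1)−Q(16): -15≡11 → L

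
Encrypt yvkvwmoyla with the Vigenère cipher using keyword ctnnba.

Repeat the key across the message: ctnnbactnn
y(24)+c(2): 26≡0 → a
v(21)+t(19): 40≡14 → o
k(10)+n(13): 23 → x
v(21)+n(13): 34≡8 → i
w(22)+b(1): 23 → x
m(12)+a(0): 12 → m
o(14)+c(2): 16 → q
y(24)+t(19): 43≡17 → r
l(11)+n(13): 24 → y
a(0)+n(13): 13 → n

aoxixmqryn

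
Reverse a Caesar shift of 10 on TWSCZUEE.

T(19): 19−10=9 → J
W(22): 22−10=12 → M
S(18): 18−10=8 → I
C(2): 2−10=-8≡18 → S
Z(25): 25−10=15 → P
U(20): 20−10=10 → K
E(4): 4−10=-6≡20 → U
E(4): 4−10=-6≡20 → U

JMISPKUU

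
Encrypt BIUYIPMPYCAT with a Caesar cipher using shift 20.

B(1): 1+20=21 → V
I(8): 8+20=28≡2 → C
U(20): 20+20=40≡14 → O
Y(24): 24+20=44≡18 → S
I(8): 8+20=28≡2 → C
P(15): 15+20=35≡9 → J
M(12): 12+20=32≡6 → G
P(15): 15+20=35≡9 → J
Y(24): 24+20=44≡18 → S
C(2): 2+20=22 → W
A(0): 0+20=20 → U
T(19): 19+20=39≡13 → N

VCOSCJGJSWUN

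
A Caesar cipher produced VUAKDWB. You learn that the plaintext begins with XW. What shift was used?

24

From the crib: V(21)−X(23)=-2≡24, so the shift is 24.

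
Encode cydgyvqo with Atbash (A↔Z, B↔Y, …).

xbwtbejl

c(2) → x(23)
y(24) → b(1)
d(3) → w(22)
g(6) → t(19)
y(24) → b(1)
v(21) → e(4)
q(16) → j(9)
o(14) → l(11)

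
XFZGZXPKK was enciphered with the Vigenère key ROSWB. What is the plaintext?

Repeat the key across the ciphertext: ROSWBROSW
X(23)−R(17): 6 → G
F(5)−O(14): -9≡17 → R
Z(25)−S(18): 7 → H
G(6)−W(22): -16≡10 → K
Z(25)−B(1): 24 → Y
X(23)−R(17): 6 → G
P(15)−O(14): 1 → B
K(10)−S(18): -8≡18 → S
K(10)−W(22): -12≡14 → O

GRHKYGBSO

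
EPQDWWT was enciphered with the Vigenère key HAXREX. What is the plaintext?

XPTMSZM

Repeat the key across the ciphertext: HAXREXH
E(4)−H(7): -3≡23 → X
P(15)−A(0): 15 → P
Q(16)−X(23): -7≡19 → T
D(3)−R(17): -14≡12 → M
W(22)−E(4): 18 → S
W(22)−X(23): -1≡25 → Z
T(19)−H(7): 12 → M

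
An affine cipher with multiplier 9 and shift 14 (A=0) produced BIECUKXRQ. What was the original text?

The inverse of 9 mod 26 is 3, since 9·3=27≡1. Apply D(y)=3·(y−14) mod 26:
B(1): 3·(1−14)=-39≡13 → N
I(8): 3·(8−14)=-18≡8 → I
E(4): 3·(4−14)=-30≡22 → W
C(2): 3·(2−14)=-36≡16 → Q
U(20): 3·(20−14)=18 → S
K(10): 3·(10−14)=-12≡14 → O
X(23): 3·(23−14)=27≡1 → B
R(17): 3·(17−14)=9 → J
Q(16): 3·(16−14)=6 → G

NIWQSOBJG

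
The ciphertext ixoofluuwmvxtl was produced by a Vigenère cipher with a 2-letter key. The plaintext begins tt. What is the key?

pe

Subtract each crib letter from the matching ciphertext letter (mod 26):
i(8)−t(19)=-11≡15 → p
x(23)−t(19)=4 → e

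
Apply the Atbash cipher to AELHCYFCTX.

ZVOSXBUXGC

A(0) → Z(25)
E(4) → V(21)
L(11) → O(14)
H(7) → S(18)
C(2) → X(23)
Y(24) → B(1)
F(5) → U(20)
C(2) → X(23)
T(19) → G(6)
X(23) → C(2)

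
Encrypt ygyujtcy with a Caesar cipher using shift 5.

y(24): 24+5=29≡3 → d
g(6): 6+5=11 → l
y(24): 24+5=29≡3 → d
u(20): 20+5=25 → z
j(9): 9+5=14 → o
t(19): 19+5=24 → y
c(2): 2+5=7 → h
y(24): 24+5=29≡3 → d

dldzoyhd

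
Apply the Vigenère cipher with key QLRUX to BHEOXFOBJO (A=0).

Repeat the key across the message: QLRUXQLRUX
B(1)+Q(16): 17 → R
H(7)+L(11): 18 → S
E(4)+R(17): 21 → V
O(14)+U(20): 34≡8 → I
X(23)+X(23): 46≡20 → U
F(5)+Q(16): 21 → V
O(14)+L(11): 25 → Z
B(1)+R(17): 18 → S
J(9)+U(20): 29≡3 → D
O(14)+X(23): 37≡11 → L

RSVIUVZSDL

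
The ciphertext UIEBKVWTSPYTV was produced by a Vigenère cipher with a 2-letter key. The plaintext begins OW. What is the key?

Subtract each crib letter from the matching ciphertext letter (mod 26):
U(20)−O(14)=6 → G
I(8)−W(22)=-14≡12 → M

GM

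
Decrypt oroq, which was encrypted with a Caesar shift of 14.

adac

o(14): 14−14=0 → a
r(17): 17−14=3 → d
o(14): 14−14=0 → a
q(16): 16−14=2 → c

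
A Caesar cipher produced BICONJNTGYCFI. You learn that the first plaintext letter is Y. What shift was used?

From the crib: B(1)−Y(24)=-23≡3, so the shift is 3.

3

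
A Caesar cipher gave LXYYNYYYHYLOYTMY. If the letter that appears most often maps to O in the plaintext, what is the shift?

The most frequent ciphertext letter is Y (appears 8 times).
Y is position 24; O is position 14.
Shift = 10.

10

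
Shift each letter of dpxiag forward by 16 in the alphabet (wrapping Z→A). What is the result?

d(3): 3+16=19 → t
p(15): 15+16=31≡5 → f
x(23): 23+16=39≡13 → n
i(8): 8+16=24 → y
a(0): 0+16=16 → q
g(6): 6+16=22 → w

tfnyqw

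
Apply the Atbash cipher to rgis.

r(17) → i(8)
g(6) → t(19)
i(8) → r(17)
s(18) → h(7)

itrh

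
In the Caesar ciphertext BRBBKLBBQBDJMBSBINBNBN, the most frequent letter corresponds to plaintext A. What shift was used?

The most frequent ciphertext letter is B (appears 10 times).
B is position 1; A is position 0.
Shift = 1.

1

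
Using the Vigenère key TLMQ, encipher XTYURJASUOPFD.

Repeat the key across the message: TLMQTLMQTLMQT
X(23)+T(19): 42≡16 → Q
T(19)+L(11): 30≡4 → E
Y(24)+M(12): 36≡10 → K
U(20)+Q(16): 36≡10 → K
R(17)+T(19): 36≡10 → K
J(9)+L(11): 20 → U
A(0)+M(12): 12 → M
S(18)+Q(16): 34≡8 → I
U(20)+T(19): 39≡13 → N
O(14)+L(11): 25 → Z
P(15)+M(12): 27≡1 → B
F(5)+Q(16): 21 → V
D(3)+T(19): 22 → W

QEKKKUMINZBVW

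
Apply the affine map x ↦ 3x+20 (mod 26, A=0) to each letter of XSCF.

X(23): 3·23+20=89≡11 → L
S(18): 3·18+20=74≡22 → W
C(2): 3·2+20=26≡0 → A
F(5): 3·5+20=35≡9 → J

LWAJ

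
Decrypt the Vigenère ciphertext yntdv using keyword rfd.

hiqmq

Repeat the key across the ciphertext: rfdrf
y(24)−r(17): 7 → h
n(13)−f(5): 8 → i
t(19)−d(3): 16 → q
d(3)−r(17): -14≡12 → m
v(21)−f(5): 16 → q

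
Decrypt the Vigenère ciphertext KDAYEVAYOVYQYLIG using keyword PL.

Repeat the key across the ciphertext: PLPLPLPLPLPLPLPL
K(10)−P(15): -5≡21 → V
D(3)−L(11): -8≡18 → S
A(0)−P(15): -15≡11 → L
Y(24)−L(11): 13 → N
E(4)−P(15): -11≡15 → P
V(21)−L(11): 10 → K
A(0)−P(15): -15≡11 → L
Y(24)−L(11): 13 → N
O(14)−P(15): -1≡25 → Z
V(21)−L(11): 10 → K
Y(24)−P(15): 9 → J
Q(16)−L(11): 5 → F
Y(24)−P(15): 9 → J
L(11)−L(11): 0 → A
I(8)−P(15): -7≡19 → T
G(6)−L(11): -5≡21 → V

VSLNPKLNZKJFJATV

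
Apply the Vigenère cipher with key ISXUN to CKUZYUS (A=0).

Repeat the key across the message: ISXUNIS
C(2)+I(8): 10 → K
K(10)+S(18): 28≡2 → C
U(20)+X(23): 43≡17 → R
Z(25)+U(20): 45≡19 → T
Y(24)+N(13): 37≡11 → L
U(20)+I(8): 28≡2 → C
S(18)+S(18): 36≡10 → K

KCRTLCK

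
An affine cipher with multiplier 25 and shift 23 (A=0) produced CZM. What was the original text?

The inverse of 25 mod 26 is 25, since 25·25=625≡1. Apply D(y)=25·(y−23) mod 26:
C(2): 25·(2−23)=-525≡21 → V
Z(25): 25·(25−23)=50≡24 → Y
M(12): 25·(12−23)=-275≡11 → L

VYL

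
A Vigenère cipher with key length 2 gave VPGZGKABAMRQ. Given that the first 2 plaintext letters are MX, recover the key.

Subtract each crib letter from the matching ciphertext letter (mod 26):
V(21)−M(12)=9 → J
P(15)−X(23)=-8≡18 → S

JS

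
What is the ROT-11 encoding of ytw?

jeh

y(24): 24+11=35≡9 → j
t(19): 19+11=30≡4 → e
w(22): 22+11=33≡7 → h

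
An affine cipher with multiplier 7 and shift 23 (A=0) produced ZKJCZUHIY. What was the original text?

The inverse of 7 mod 26 is 15, since 7·15=105≡1. Apply D(y)=15·(y−23) mod 26:
Z(25): 15·(25−23)=30≡4 → E
K(10): 15·(10−23)=-195≡13 → N
J(9): 15·(9−23)=-210≡24 → Y
C(2): 15·(2−23)=-315≡23 → X
Z(25): 15·(25−23)=30≡4 → E
U(20): 15·(20−23)=-45≡7 → H
H(7): 15·(7−23)=-240≡20 → U
I(8): 15·(8−23)=-225≡9 → J
Y(24): 15·(24−23)=15 → P

ENYXEHUJP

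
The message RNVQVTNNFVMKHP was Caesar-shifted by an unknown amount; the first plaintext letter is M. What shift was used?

5

From the crib: R(17)−M(12)=5, so the shift is 5.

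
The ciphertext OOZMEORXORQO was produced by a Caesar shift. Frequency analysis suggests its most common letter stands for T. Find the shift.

The most frequent ciphertext letter is O (appears 5 times).
O is position 14; T is position 19.
Shift = -5≡21.

21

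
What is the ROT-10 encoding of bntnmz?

lxdxwj

b(1): 1+10=11 → l
n(13): 13+10=23 → x
t(19): 19+10=29≡3 → d
n(13): 13+10=23 → x
m(12): 12+10=22 → w
z(25): 25+10=35≡9 → j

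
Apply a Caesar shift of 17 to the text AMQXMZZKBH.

RDHODQQBSY

A(0): 0+17=17 → R
M(12): 12+17=29≡3 → D
Q(16): 16+17=33≡7 → H
X(23): 23+17=40≡14 → O
M(12): 12+17=29≡3 → D
Z(25): 25+17=42≡16 → Q
Z(25): 25+17=42≡16 → Q
K(10): 10+17=27≡1 → B
B(1): 1+17=18 → S
H(7): 7+17=24 → Y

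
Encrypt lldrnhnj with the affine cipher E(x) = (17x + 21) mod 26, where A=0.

l(11): 17·11+21=208≡0 → a
l(11): 17·11+21=208≡0 → a
d(3): 17·3+21=72≡20 → u
r(17): 17·17+21=310≡24 → y
n(13): 17·13+21=242≡8 → i
h(7): 17·7+21=140≡10 → k
n(13): 17·13+21=242≡8 → i
j(9): 17·9+21=174≡18 → s

aauyikis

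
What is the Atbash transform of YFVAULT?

BUEZFOG

Y(24) → B(1)
F(5) → U(20)
V(21) → E(4)
A(0) → Z(25)
U(20) → F(5)
L(11) → O(14)
T(19) → G(6)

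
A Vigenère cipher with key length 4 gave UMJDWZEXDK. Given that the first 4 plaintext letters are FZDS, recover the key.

PNGL

Subtract each crib letter from the matching ciphertext letter (mod 26):
U(20)−F(5)=15 → P
M(12)−Z(25)=-13≡13 → N
J(9)−D(3)=6 → G
D(3)−S(18)=-15≡11 → L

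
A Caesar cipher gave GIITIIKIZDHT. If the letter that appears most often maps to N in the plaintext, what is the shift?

21

The most frequent ciphertext letter is I (appears 5 times).
I is position 8; N is position 13.
Shift = -5≡21.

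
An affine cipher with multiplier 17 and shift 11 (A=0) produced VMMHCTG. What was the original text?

The inverse of 17 mod 26 is 23, since 17·23=391≡1. Apply D(y)=23·(y−11) mod 26:
V(21): 23·(21−11)=230≡22 → W
M(12): 23·(12−11)=23 → X
M(12): 23·(12−11)=23 → X
H(7): 23·(7−11)=-92≡12 → M
C(2): 23·(2−11)=-207≡1 → B
T(19): 23·(19−11)=184≡2 → C
G(6): 23·(6−11)=-115≡15 → P

WXXMBCP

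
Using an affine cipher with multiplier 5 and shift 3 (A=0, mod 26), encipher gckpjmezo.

g(6): 5·6+3=33≡7 → h
c(2): 5·2+3=13 → n
k(10): 5·10+3=53≡1 → b
p(15): 5·15+3=78≡0 → a
j(9): 5·9+3=48≡22 → w
m(12): 5·12+3=63≡11 → l
e(4): 5·4+3=23 → x
z(25): 5·25+3=128≡24 → y
o(14): 5·14+3=73≡21 → v

hnbawlxyv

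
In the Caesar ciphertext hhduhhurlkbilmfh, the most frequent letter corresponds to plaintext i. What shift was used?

The most frequent ciphertext letter is h (appears 5 times).
h is position 7; i is position 8.
Shift = -1≡25.

25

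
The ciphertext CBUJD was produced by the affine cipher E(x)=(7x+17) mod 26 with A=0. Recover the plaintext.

JUTKY

The inverse of 7 mod 26 is 15, since 7·15=105≡1. Apply D(y)=15·(y−17) mod 26:
C(2): 15·(2−17)=-225≡9 → J
B(1): 15·(1−17)=-240≡20 → U
U(20): 15·(20−17)=45≡19 → T
J(9): 15·(9−17)=-120≡10 → K
D(3): 15·(3−17)=-210≡24 → Y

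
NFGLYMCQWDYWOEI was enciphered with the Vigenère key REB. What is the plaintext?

Repeat the key across the ciphertext: REBREBREBREBREB
N(13)−R(17): -4≡22 → W
F(5)−E(4): 1 → B
G(6)−B(1): 5 → F
L(11)−R(17): -6≡20 → U
Y(24)−E(4): 20 → U
M(12)−B(1): 11 → L
C(2)−R(17): -15≡11 → L
Q(16)−E(4): 12 → M
W(22)−B(1): 21 → V
D(3)−R(17): -14≡12 → M
Y(24)−E(4): 20 → U
W(22)−B(1): 21 → V
O(14)−R(17): -3≡23 → X
E(4)−E(4): 0 → A
I(8)−B(1): 7 → H

WBFUULLMVMUVXAH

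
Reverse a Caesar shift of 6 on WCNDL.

QWHXF

W(22): 22−6=16 → Q
C(2): 2−6=-4≡22 → W
N(13): 13−6=7 → H
D(3): 3−6=-3≡23 → X
L(11): 11−6=5 → F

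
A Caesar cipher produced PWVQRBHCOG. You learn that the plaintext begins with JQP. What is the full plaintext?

JQPKLVBWIA

From the crib: P(15)−J(9)=6, so the shift is 6.
Subtract 6 from each ciphertext letter:
P(15): 15−6=9 → J
W(22): 22−6=16 → Q
V(21): 21−6=15 → P
Q(16): 16−6=10 → K
R(17): 17−6=11 → L
B(1): 1−6=-5≡21 → V
H(7): 7−6=1 → B
C(2): 2−6=-4≡22 → W
O(14): 14−6=8 → I
G(6): 6−6=0 → A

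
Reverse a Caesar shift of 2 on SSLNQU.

S(18): 18−2=16 → Q
S(18): 18−2=16 → Q
L(11): 11−2=9 → J
N(13): 13−2=11 → L
Q(16): 16−2=14 → O
U(20): 20−2=18 → S

QQJLOS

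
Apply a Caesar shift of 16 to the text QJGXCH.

GZWNSX

Q(16): 16+16=32≡6 → G
J(9): 9+16=25 → Z
G(6): 6+16=22 → W
X(23): 23+16=39≡13 → N
C(2): 2+16=18 → S
H(7): 7+16=23 → X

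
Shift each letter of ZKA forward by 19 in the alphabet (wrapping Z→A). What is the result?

Z(25): 25+19=44≡18 → S
K(10): 10+19=29≡3 → D
A(0): 0+19=19 → T

SDT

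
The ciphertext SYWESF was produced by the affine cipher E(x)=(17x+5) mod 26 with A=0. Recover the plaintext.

The inverse of 17 mod 26 is 23, since 17·23=391≡1. Apply D(y)=23·(y−5) mod 26:
S(18): 23·(18−5)=299≡13 → N
Y(24): 23·(24−5)=437≡21 → V
W(22): 23·(22−5)=391≡1 → B
E(4): 23·(4−5)=-23≡3 → D
S(18): 23·(18−5)=299≡13 → N
F(5): 23·(5−5)=0 → A

NVBDNA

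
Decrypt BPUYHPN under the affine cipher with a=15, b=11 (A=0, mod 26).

The inverse of 15 mod 26 is 7, since 15·7=105≡1. Apply D(y)=7·(y−11) mod 26:
B(1): 7·(1−11)=-70≡8 → I
P(15): 7·(15−11)=28≡2 → C
U(20): 7·(20−11)=63≡11 → L
Y(24): 7·(24−11)=91≡13 → N
H(7): 7·(7−11)=-28≡24 → Y
P(15): 7·(15−11)=28≡2 → C
N(13): 7·(13−11)=14 → O

ICLNYCO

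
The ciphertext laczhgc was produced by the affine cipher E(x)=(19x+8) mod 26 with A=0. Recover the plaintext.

The inverse of 19 mod 26 is 11, since 19·11=209≡1. Apply D(y)=11·(y−8) mod 26:
l(11): 11·(11−8)=33≡7 → h
a(0): 11·(0−8)=-88≡16 → q
c(2): 11·(2−8)=-66≡12 → m
z(25): 11·(25−8)=187≡5 → f
h(7): 11·(7−8)=-11≡15 → p
g(6): 11·(6−8)=-22≡4 → e
c(2): 11·(2−8)=-66≡12 → m

hqmfpem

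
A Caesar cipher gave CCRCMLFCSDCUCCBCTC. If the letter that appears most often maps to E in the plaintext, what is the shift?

The most frequent ciphertext letter is C (appears 9 times).
C is position 2; E is position 4.
Shift = -2≡24.

24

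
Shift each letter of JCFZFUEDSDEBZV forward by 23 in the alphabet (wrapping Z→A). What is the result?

GZCWCRBAPABYWS

J(9): 9+23=32≡6 → G
C(2): 2+23=25 → Z
F(5): 5+23=28≡2 → C
Z(25): 25+23=48≡22 → W
F(5): 5+23=28≡2 → C
U(20): 20+23=43≡17 → R
E(4): 4+23=27≡1 → B
D(3): 3+23=26≡0 → A
S(18): 18+23=41≡15 → P
D(3): 3+23=26≡0 → A
E(4): 4+23=27≡1 → B
B(1): 1+23=24 → Y
Z(25): 25+23=48≡22 → W
V(21): 21+23=44≡18 → S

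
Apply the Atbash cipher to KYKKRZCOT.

K(10) → P(15)
Y(24) → B(1)
K(10) → P(15)
K(10) → P(15)
R(17) → I(8)
Z(25) → A(0)
C(2) → X(23)
O(14) → L(11)
T(19) → G(6)

PBPPIAXLG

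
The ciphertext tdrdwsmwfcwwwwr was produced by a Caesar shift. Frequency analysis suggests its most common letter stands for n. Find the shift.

9

The most frequent ciphertext letter is w (appears 6 times).
w is position 22; n is position 13.
Shift = 9.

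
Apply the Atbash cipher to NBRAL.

MYIZO

N(13) → M(12)
B(1) → Y(24)
R(17) → I(8)
A(0) → Z(25)
L(11) → O(14)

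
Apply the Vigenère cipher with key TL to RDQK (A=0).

Repeat the key across the message: TLTL
R(17)+T(19): 36≡10 → K
D(3)+L(11): 14 → O
Q(16)+T(19): 35≡9 → J
K(10)+L(11): 21 → V

KOJV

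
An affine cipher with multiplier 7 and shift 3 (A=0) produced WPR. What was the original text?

ZYC

The inverse of 7 mod 26 is 15, since 7·15=105≡1. Apply D(y)=15·(y−3) mod 26:
W(22): 15·(22−3)=285≡25 → Z
P(15): 15·(15−3)=180≡24 → Y
R(17): 15·(17−3)=210≡2 → C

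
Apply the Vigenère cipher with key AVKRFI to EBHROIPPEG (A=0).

EWRITQPKOX

Repeat the key across the message: AVKRFIAVKR
E(4)+A(0): 4 → E
B(1)+V(21): 22 → W
H(7)+K(10): 17 → R
R(17)+R(17): 34≡8 → I
O(14)+F(5): 19 → T
I(8)+I(8): 16 → Q
P(15)+A(0): 15 → P
P(15)+V(21): 36≡10 → K
E(4)+K(10): 14 → O
G(6)+R(17): 23 → X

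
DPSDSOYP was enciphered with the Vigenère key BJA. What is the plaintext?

Repeat the key across the ciphertext: BJABJABJ
D(3)−B(1): 2 → C
P(15)−J(9): 6 → G
S(18)−A(0): 18 → S
D(3)−B(1): 2 → C
S(18)−J(9): 9 → J
O(14)−A(0): 14 → O
Y(24)−B(1): 23 → X
P(15)−J(9): 6 → G

CGSCJOXG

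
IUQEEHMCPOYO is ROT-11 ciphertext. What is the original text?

I(8): 8−11=-3≡23 → X
U(20): 20−11=9 → J
Q(16): 16−11=5 → F
E(4): 4−11=-7≡19 → T
E(4): 4−11=-7≡19 → T
H(7): 7−11=-4≡22 → W
M(12): 12−11=1 → B
C(2): 2−11=-9≡17 → R
P(15): 15−11=4 → E
O(14): 14−11=3 → D
Y(24): 24−11=13 → N
O(14): 14−11=3 → D

XJFTTWBREDND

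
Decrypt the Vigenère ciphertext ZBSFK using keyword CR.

XKQOI

Repeat the key across the ciphertext: CRCRC
Z(25)−C(2): 23 → X
B(1)−R(17): -16≡10 → K
S(18)−C(2): 16 → Q
F(5)−R(17): -12≡14 → O
K(10)−C(2): 8 → I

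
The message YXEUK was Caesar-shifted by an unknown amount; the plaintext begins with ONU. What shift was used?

10

From the crib: Y(24)−O(14)=10, so the shift is 10.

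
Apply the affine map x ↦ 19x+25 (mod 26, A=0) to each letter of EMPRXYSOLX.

E(4): 19·4+25=101≡23 → X
M(12): 19·12+25=253≡19 → T
P(15): 19·15+25=310≡24 → Y
R(17): 19·17+25=348≡10 → K
X(23): 19·23+25=462≡20 → U
Y(24): 19·24+25=481≡13 → N
S(18): 19·18+25=367≡3 → D
O(14): 19·14+25=291≡5 → F
L(11): 19·11+25=234≡0 → A
X(23): 19·23+25=462≡20 → U

XTYKUNDFAU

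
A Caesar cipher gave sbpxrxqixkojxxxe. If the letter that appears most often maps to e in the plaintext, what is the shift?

The most frequent ciphertext letter is x (appears 6 times).
x is position 23; e is position 4.
Shift = 19.

19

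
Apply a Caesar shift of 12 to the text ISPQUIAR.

UEBCGUMD

I(8): 8+12=20 → U
S(18): 18+12=30≡4 → E
P(15): 15+12=27≡1 → B
Q(16): 16+12=28≡2 → C
U(20): 20+12=32≡6 → G
I(8): 8+12=20 → U
A(0): 0+12=12 → M
R(17): 17+12=29≡3 → D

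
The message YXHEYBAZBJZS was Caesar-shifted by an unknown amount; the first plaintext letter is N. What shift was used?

From the crib: Y(24)−N(13)=11, so the shift is 11.

11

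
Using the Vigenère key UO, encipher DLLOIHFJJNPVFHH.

XZFCCVZXDBJJZVB

Repeat the key across the message: UOUOUOUOUOUOUOU
D(3)+U(20): 23 → X
L(11)+O(14): 25 → Z
L(11)+U(20): 31≡5 → F
O(14)+O(14): 28≡2 → C
I(8)+U(20): 28≡2 → C
H(7)+O(14): 21 → V
F(5)+U(20): 25 → Z
J(9)+O(14): 23 → X
J(9)+U(20): 29≡3 → D
N(13)+O(14): 27≡1 → B
P(15)+U(20): 35≡9 → J
V(21)+O(14): 35≡9 → J
F(5)+U(20): 25 → Z
H(7)+O(14): 21 → V
H(7)+U(20): 27≡1 → B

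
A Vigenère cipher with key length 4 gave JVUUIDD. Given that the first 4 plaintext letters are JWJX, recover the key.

AZLX

Subtract each crib letter from the matching ciphertext letter (mod 26):
J(9)−J(9)=0 → A
V(21)−W(22)=-1≡25 → Z
U(20)−J(9)=11 → L
U(20)−X(23)=-3≡23 → X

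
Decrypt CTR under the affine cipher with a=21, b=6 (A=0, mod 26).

The inverse of 21 mod 26 is 5, since 21·5=105≡1. Apply D(y)=5·(y−6) mod 26:
C(2): 5·(2−6)=-20≡6 → G
T(19): 5·(19−6)=65≡13 → N
R(17): 5·(17−6)=55≡3 → D

GND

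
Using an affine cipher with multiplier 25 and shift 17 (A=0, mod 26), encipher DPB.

D(3): 25·3+17=92≡14 → O
P(15): 25·15+17=392≡2 → C
B(1): 25·1+17=42≡16 → Q

OCQ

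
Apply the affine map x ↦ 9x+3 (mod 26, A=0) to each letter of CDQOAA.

C(2): 9·2+3=21 → V
D(3): 9·3+3=30≡4 → E
Q(16): 9·16+3=147≡17 → R
O(14): 9·14+3=129≡25 → Z
A(0): 9·0+3=3 → D
A(0): 9·0+3=3 → D

VERZDD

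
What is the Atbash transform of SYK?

S(18) → H(7)
Y(24) → B(1)
K(10) → P(15)

HBP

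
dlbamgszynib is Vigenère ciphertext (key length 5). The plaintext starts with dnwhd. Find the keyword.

ayftj

Subtract each crib letter from the matching ciphertext letter (mod 26):
d(3)−d(3)=0 → a
l(11)−n(13)=-2≡24 → y
b(1)−w(22)=-21≡5 → f
a(0)−h(7)=-7≡19 → t
m(12)−d(3)=9 → j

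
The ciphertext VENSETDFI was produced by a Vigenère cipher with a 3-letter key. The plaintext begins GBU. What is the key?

PDT

Subtract each crib letter from the matching ciphertext letter (mod 26):
V(21)−G(6)=15 → P
E(4)−B(1)=3 → D
N(13)−U(20)=-7≡19 → T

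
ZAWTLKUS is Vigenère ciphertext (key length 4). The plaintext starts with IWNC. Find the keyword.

Subtract each crib letter from the matching ciphertext letter (mod 26):
Z(25)−I(8)=17 → R
A(0)−W(22)=-22≡4 → E
W(22)−N(13)=9 → J
T(19)−C(2)=17 → R

REJR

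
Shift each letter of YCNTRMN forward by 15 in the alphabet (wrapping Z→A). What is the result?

Y(24): 24+15=39≡13 → N
C(2): 2+15=17 → R
N(13): 13+15=28≡2 → C
T(19): 19+15=34≡8 → I
R(17): 17+15=32≡6 → G
M(12): 12+15=27≡1 → B
N(13): 13+15=28≡2 → C

NRCIGBC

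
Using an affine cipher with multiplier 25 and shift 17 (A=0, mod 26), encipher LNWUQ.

L(11): 25·11+17=292≡6 → G
N(13): 25·13+17=342≡4 → E
W(22): 25·22+17=567≡21 → V
U(20): 25·20+17=517≡23 → X
Q(16): 25·16+17=417≡1 → B

GEVXB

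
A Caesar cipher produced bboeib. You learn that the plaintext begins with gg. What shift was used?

From the crib: b(1)−g(6)=-5≡21, so the shift is 21.

21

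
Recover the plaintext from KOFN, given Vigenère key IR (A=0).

CXXW

Repeat the key across the ciphertext: IRIR
K(10)−I(8): 2 → C
O(14)−R(17): -3≡23 → X
F(5)−I(8): -3≡23 → X
N(13)−R(17): -4≡22 → W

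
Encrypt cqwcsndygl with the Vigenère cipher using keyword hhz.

Repeat the key across the message: hhzhhzhhzh
c(2)+h(7): 9 → j
q(16)+h(7): 23 → x
w(22)+z(25): 47≡21 → v
c(2)+h(7): 9 → j
s(18)+h(7): 25 → z
n(13)+z(25): 38≡12 → m
d(3)+h(7): 10 → k
y(24)+h(7): 31≡5 → f
g(6)+z(25): 31≡5 → f
l(11)+h(7): 18 → s

jxvjzmkffs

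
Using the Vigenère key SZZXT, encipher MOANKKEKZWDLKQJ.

Repeat the key across the message: SZZXTSZZXTSZZXT
M(12)+S(18): 30≡4 → E
O(14)+Z(25): 39≡13 → N
A(0)+Z(25): 25 → Z
N(13)+X(23): 36≡10 → K
K(10)+T(19): 29≡3 → D
K(10)+S(18): 28≡2 → C
E(4)+Z(25): 29≡3 → D
K(10)+Z(25): 35≡9 → J
Z(25)+X(23): 48≡22 → W
W(22)+T(19): 41≡15 → P
D(3)+S(18): 21 → V
L(11)+Z(25): 36≡10 → K
K(10)+Z(25): 35≡9 → J
Q(16)+X(23): 39≡13 → N
J(9)+T(19): 28≡2 → C

ENZKDCDJWPVKJNC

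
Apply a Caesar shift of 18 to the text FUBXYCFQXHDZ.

XMTPQUXIPZVR

F(5): 5+18=23 → X
U(20): 20+18=38≡12 → M
B(1): 1+18=19 → T
X(23): 23+18=41≡15 → P
Y(24): 24+18=42≡16 → Q
C(2): 2+18=20 → U
F(5): 5+18=23 → X
Q(16): 16+18=34≡8 → I
X(23): 23+18=41≡15 → P
H(7): 7+18=25 → Z
D(3): 3+18=21 → V
Z(25): 25+18=43≡17 → R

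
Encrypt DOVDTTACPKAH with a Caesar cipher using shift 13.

D(3): 3+13=16 → Q
O(14): 14+13=27≡1 → B
V(21): 21+13=34≡8 → I
D(3): 3+13=16 → Q
T(19): 19+13=32≡6 → G
T(19): 19+13=32≡6 → G
A(0): 0+13=13 → N
C(2): 2+13=15 → P
P(15): 15+13=28≡2 → C
K(10): 10+13=23 → X
A(0): 0+13=13 → N
H(7): 7+13=20 → U

QBIQGGNPCXNU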